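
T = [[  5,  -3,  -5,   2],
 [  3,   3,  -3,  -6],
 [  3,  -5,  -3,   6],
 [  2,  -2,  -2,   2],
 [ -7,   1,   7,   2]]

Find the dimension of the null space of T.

2

Row reduce to echelon form.
R2 ← R2 − (3/5)·R1: [0, 24/5, 0, -36/5]
R3 ← R3 − (3/5)·R1: [0, -16/5, 0, 24/5]
R4 ← R4 − (2/5)·R1: [0, -4/5, 0, 6/5]
R5 ← R5 + (7/5)·R1: [0, -16/5, 0, 24/5]
R3 ← R3 + (2/3)·R2: [0, 0, 0, 0]
R4 ← R4 + (1/6)·R2: [0, 0, 0, 0]
R5 ← R5 + (2/3)·R2: [0, 0, 0, 0]
2 nonzero rows, so rank(T) = 2.
T has 4 columns; by rank–nullity, nullity = 4 − 2 = 2.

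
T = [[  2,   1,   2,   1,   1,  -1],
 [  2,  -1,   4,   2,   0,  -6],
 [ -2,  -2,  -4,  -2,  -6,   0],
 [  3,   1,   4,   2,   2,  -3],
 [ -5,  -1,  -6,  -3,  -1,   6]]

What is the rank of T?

3

Row reduce to echelon form.
R2 ← R2 − R1: [0, -2, 2, 1, -1, -5]
R3 ← R3 + R1: [0, -1, -2, -1, -5, -1]
R4 ← R4 − (3/2)·R1: [0, -1/2, 1, 1/2, 1/2, -3/2]
R5 ← R5 + (5/2)·R1: [0, 3/2, -1, -1/2, 3/2, 7/2]
R3 ← R3 − (1/2)·R2: [0, 0, -3, -3/2, -9/2, 3/2]
R4 ← R4 − (1/4)·R2: [0, 0, 1/2, 1/4, 3/4, -1/4]
R5 ← R5 + (3/4)·R2: [0, 0, 1/2, 1/4, 3/4, -1/4]
R4 ← R4 + (1/6)·R3: [0, 0, 0, 0, 0, 0]
R5 ← R5 + (1/6)·R3: [0, 0, 0, 0, 0, 0]
Echelon form has 3 nonzero rows, so rank(T) = 3.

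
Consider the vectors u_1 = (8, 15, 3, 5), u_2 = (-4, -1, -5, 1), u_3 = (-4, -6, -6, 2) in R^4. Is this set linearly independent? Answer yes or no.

Form the matrix with these vectors as rows and row reduce.
R2 ← R2 + (1/2)·R1: [0, 13/2, -7/2, 7/2]
R3 ← R3 + (1/2)·R1: [0, 3/2, -9/2, 9/2]
R3 ← R3 − (3/13)·R2: [0, 0, -48/13, 48/13]
3 nonzero rows, so the 3 vectors span a space of dimension 3.
Since 3 = 3, the vectors are linearly independent.

yes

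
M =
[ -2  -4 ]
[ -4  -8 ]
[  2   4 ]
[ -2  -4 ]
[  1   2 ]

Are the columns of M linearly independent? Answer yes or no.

no

Row reduce M to echelon form.
R2 ← R2 − (2)·R1: [0, 0]
R3 ← R3 + R1: [0, 0]
R4 ← R4 − R1: [0, 0]
R5 ← R5 + (1/2)·R1: [0, 0]
1 pivot among 2 columns.
Only 1 < 2 pivot columns, so the columns are linearly dependent.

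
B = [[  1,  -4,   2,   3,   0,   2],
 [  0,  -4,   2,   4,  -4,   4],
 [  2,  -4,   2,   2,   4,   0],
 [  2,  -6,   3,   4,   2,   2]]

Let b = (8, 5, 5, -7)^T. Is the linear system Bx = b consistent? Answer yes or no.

Row reduce the augmented matrix [B | b].
R3 ← R3 − (2)·R1: [0, 4, -2, -4, 4, -4, -11]
R4 ← R4 − (2)·R1: [0, 2, -1, -2, 2, -2, -23]
R3 ← R3 + R2: [0, 0, 0, 0, 0, 0, -6]
R4 ← R4 + (1/2)·R2: [0, 0, 0, 0, 0, 0, -41/2]
R4 ← R4 − (41/12)·R3: [0, 0, 0, 0, 0, 0, 0]
The echelon form has 3 nonzero rows; the last pivot sits in the augmented column, so rank(B) = 2 but rank([B|b]) = 3.
Since the ranks differ, the system is inconsistent.

no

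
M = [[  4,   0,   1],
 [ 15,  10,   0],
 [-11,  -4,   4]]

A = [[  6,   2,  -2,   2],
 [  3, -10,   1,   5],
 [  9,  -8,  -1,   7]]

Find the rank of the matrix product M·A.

First compute MA:
[[ 33,   0,  -9,  15],
 [120, -70, -20,  80],
 [-42, -14,  14, -14]]
Now row reduce the product.
R2 ← R2 − (40/11)·R1: [0, -70, 140/11, 280/11]
R3 ← R3 + (14/11)·R1: [0, -14, 28/11, 56/11]
R3 ← R3 − (1/5)·R2: [0, 0, 0, 0]
2 nonzero rows, so rank(MA) = 2.

2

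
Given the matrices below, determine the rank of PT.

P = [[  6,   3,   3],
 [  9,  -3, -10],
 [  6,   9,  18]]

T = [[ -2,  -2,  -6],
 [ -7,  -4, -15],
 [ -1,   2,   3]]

First compute PT:
[[-36, -18, -72],
 [ 13, -26, -39],
 [-93, -12, -117]]
Now row reduce the product.
R2 ← R2 + (13/36)·R1: [0, -65/2, -65]
R3 ← R3 − (31/12)·R1: [0, 69/2, 69]
R3 ← R3 + (69/65)·R2: [0, 0, 0]
2 nonzero rows, so rank(PT) = 2.

2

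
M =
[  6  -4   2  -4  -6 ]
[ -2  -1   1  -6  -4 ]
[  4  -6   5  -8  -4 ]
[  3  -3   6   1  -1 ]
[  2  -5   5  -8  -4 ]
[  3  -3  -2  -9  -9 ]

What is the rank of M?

Row reduce to echelon form.
R2 ← R2 + (1/3)·R1: [0, -7/3, 5/3, -22/3, -6]
R3 ← R3 − (2/3)·R1: [0, -10/3, 11/3, -16/3, 0]
R4 ← R4 − (1/2)·R1: [0, -1, 5, 3, 2]
R5 ← R5 − (1/3)·R1: [0, -11/3, 13/3, -20/3, -2]
R6 ← R6 − (1/2)·R1: [0, -1, -3, -7, -6]
R3 ← R3 − (10/7)·R2: [0, 0, 9/7, 36/7, 60/7]
R4 ← R4 − (3/7)·R2: [0, 0, 30/7, 43/7, 32/7]
R5 ← R5 − (11/7)·R2: [0, 0, 12/7, 34/7, 52/7]
R6 ← R6 − (3/7)·R2: [0, 0, -26/7, -27/7, -24/7]
R4 ← R4 − (10/3)·R3: [0, 0, 0, -11, -24]
R5 ← R5 − (4/3)·R3: [0, 0, 0, -2, -4]
R6 ← R6 + (26/9)·R3: [0, 0, 0, 11, 64/3]
R5 ← R5 − (2/11)·R4: [0, 0, 0, 0, 4/11]
R6 ← R6 + R4: [0, 0, 0, 0, -8/3]
R6 ← R6 + (22/3)·R5: [0, 0, 0, 0, 0]
Echelon form has 5 nonzero rows, so rank(M) = 5.

5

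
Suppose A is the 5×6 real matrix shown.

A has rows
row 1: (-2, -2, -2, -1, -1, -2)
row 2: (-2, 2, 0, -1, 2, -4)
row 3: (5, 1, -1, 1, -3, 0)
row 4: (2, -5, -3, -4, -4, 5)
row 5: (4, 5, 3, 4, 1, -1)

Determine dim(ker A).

Row reduce to echelon form.
R2 ← R2 − R1: [0, 4, 2, 0, 3, -2]
R3 ← R3 + (5/2)·R1: [0, -4, -6, -3/2, -11/2, -5]
R4 ← R4 + R1: [0, -7, -5, -5, -5, 3]
R5 ← R5 + (2)·R1: [0, 1, -1, 2, -1, -5]
R3 ← R3 + R2: [0, 0, -4, -3/2, -5/2, -7]
R4 ← R4 + (7/4)·R2: [0, 0, -3/2, -5, 1/4, -1/2]
R5 ← R5 − (1/4)·R2: [0, 0, -3/2, 2, -7/4, -9/2]
R4 ← R4 − (3/8)·R3: [0, 0, 0, -71/16, 19/16, 17/8]
R5 ← R5 − (3/8)·R3: [0, 0, 0, 41/16, -13/16, -15/8]
R5 ← R5 + (41/71)·R4: [0, 0, 0, 0, -9/71, -46/71]
5 nonzero rows, so rank(A) = 5.
A has 6 columns; by rank–nullity, nullity = 6 − 5 = 1.

1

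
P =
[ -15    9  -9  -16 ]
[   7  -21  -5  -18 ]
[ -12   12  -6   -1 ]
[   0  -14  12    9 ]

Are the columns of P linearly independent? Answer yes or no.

Row reduce P to echelon form.
R2 ← R2 + (7/15)·R1: [0, -84/5, -46/5, -382/15]
R3 ← R3 − (4/5)·R1: [0, 24/5, 6/5, 59/5]
R3 ← R3 + (2/7)·R2: [0, 0, -10/7, 95/21]
R4 ← R4 − (5/6)·R2: [0, 0, 59/3, 272/9]
R4 ← R4 + (413/30)·R3: [0, 0, 0, 185/2]
4 pivots among 4 columns.
Every column is a pivot column, so the columns are linearly independent.

yes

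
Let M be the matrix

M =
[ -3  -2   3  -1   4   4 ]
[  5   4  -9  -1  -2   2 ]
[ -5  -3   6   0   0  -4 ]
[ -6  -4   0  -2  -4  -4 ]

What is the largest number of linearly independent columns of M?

4

Row reduce to echelon form.
R2 ← R2 + (5/3)·R1: [0, 2/3, -4, -8/3, 14/3, 26/3]
R3 ← R3 − (5/3)·R1: [0, 1/3, 1, 5/3, -20/3, -32/3]
R4 ← R4 − (2)·R1: [0, 0, -6, 0, -12, -12]
R3 ← R3 − (1/2)·R2: [0, 0, 3, 3, -9, -15]
R4 ← R4 + (2)·R3: [0, 0, 0, 6, -30, -42]
Echelon form has 4 nonzero rows, so rank(M) = 4.
The rank gives the maximum number of linearly independent columns: 4.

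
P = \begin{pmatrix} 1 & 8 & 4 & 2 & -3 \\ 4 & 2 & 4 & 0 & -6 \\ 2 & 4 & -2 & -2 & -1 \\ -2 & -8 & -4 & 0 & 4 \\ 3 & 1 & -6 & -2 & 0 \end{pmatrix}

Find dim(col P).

4

Row reduce to echelon form.
R2 ← R2 − (4)·R1: [0, -30, -12, -8, 6]
R3 ← R3 − (2)·R1: [0, -12, -10, -6, 5]
R4 ← R4 + (2)·R1: [0, 8, 4, 4, -2]
R5 ← R5 − (3)·R1: [0, -23, -18, -8, 9]
R3 ← R3 − (2/5)·R2: [0, 0, -26/5, -14/5, 13/5]
R4 ← R4 + (4/15)·R2: [0, 0, 4/5, 28/15, -2/5]
R5 ← R5 − (23/30)·R2: [0, 0, -44/5, -28/15, 22/5]
R4 ← R4 + (2/13)·R3: [0, 0, 0, 56/39, 0]
R5 ← R5 − (22/13)·R3: [0, 0, 0, 112/39, 0]
R5 ← R5 − (2)·R4: [0, 0, 0, 0, 0]
Echelon form has 4 nonzero rows, so rank(P) = 4.
The column space has dimension equal to the rank: 4.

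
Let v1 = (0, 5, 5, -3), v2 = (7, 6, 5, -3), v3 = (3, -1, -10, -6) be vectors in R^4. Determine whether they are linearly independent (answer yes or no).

Form the matrix with these vectors as rows and row reduce.
Swap R1 ↔ R2
R3 ← R3 − (3/7)·R1: [0, -25/7, -85/7, -33/7]
R3 ← R3 + (5/7)·R2: [0, 0, -60/7, -48/7]
3 nonzero rows, so the 3 vectors span a space of dimension 3.
Since 3 = 3, the vectors are linearly independent.

yes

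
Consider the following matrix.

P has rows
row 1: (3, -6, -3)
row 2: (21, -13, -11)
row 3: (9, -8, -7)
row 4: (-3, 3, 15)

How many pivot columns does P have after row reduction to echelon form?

3

Row reduce to echelon form.
R2 ← R2 − (7)·R1: [0, 29, 10]
R3 ← R3 − (3)·R1: [0, 10, 2]
R4 ← R4 + R1: [0, -3, 12]
R3 ← R3 − (10/29)·R2: [0, 0, -42/29]
R4 ← R4 + (3/29)·R2: [0, 0, 378/29]
R4 ← R4 + (9)·R3: [0, 0, 0]
Echelon form has 3 nonzero rows, so rank(P) = 3.
Each nonzero row contributes one pivot column: 3 pivot columns.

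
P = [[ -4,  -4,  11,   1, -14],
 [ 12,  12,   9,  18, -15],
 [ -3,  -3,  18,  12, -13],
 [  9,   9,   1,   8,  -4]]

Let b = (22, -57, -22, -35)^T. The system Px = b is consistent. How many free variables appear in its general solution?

1

Row reduce the augmented matrix [P | b].
R2 ← R2 + (3)·R1: [0, 0, 42, 21, -57, 9]
R3 ← R3 − (3/4)·R1: [0, 0, 39/4, 45/4, -5/2, -77/2]
R4 ← R4 + (9/4)·R1: [0, 0, 103/4, 41/4, -71/2, 29/2]
R3 ← R3 − (13/56)·R2: [0, 0, 0, 51/8, 601/56, -2273/56]
R4 ← R4 − (103/168)·R2: [0, 0, 0, -21/8, -31/56, 503/56]
R4 ← R4 + (7/17)·R3: [0, 0, 0, 0, 460/119, -920/119]
The echelon form has 4 nonzero rows, and every pivot lies in the first 5 columns, so rank(P) = rank([P|b]) = 4.
The system is consistent.
Free variables = (unknowns) − (rank) = 5 − 4 = 1.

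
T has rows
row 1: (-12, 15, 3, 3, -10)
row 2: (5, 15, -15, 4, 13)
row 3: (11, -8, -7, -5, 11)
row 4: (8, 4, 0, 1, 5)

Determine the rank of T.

4

Row reduce to echelon form.
R2 ← R2 + (5/12)·R1: [0, 85/4, -55/4, 21/4, 53/6]
R3 ← R3 + (11/12)·R1: [0, 23/4, -17/4, -9/4, 11/6]
R4 ← R4 + (2/3)·R1: [0, 14, 2, 3, -5/3]
R3 ← R3 − (23/85)·R2: [0, 0, -9/17, -312/85, -142/255]
R4 ← R4 − (56/85)·R2: [0, 0, 188/17, -39/85, -1909/255]
R4 ← R4 + (188/9)·R3: [0, 0, 0, -1157/15, -2581/135]
Echelon form has 4 nonzero rows, so rank(T) = 4.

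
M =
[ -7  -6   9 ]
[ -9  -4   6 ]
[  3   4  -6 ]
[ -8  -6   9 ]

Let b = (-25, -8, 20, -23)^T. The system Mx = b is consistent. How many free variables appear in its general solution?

Row reduce the augmented matrix [M | b].
R2 ← R2 − (9/7)·R1: [0, 26/7, -39/7, 169/7]
R3 ← R3 + (3/7)·R1: [0, 10/7, -15/7, 65/7]
R4 ← R4 − (8/7)·R1: [0, 6/7, -9/7, 39/7]
R3 ← R3 − (5/13)·R2: [0, 0, 0, 0]
R4 ← R4 − (3/13)·R2: [0, 0, 0, 0]
The echelon form has 2 nonzero rows, and every pivot lies in the first 3 columns, so rank(M) = rank([M|b]) = 2.
The system is consistent.
Free variables = (unknowns) − (rank) = 3 − 2 = 1.

1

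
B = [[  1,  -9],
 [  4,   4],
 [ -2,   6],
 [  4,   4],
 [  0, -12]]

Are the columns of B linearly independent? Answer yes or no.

yes

Row reduce B to echelon form.
R2 ← R2 − (4)·R1: [0, 40]
R3 ← R3 + (2)·R1: [0, -12]
R4 ← R4 − (4)·R1: [0, 40]
R3 ← R3 + (3/10)·R2: [0, 0]
R4 ← R4 − R2: [0, 0]
R5 ← R5 + (3/10)·R2: [0, 0]
2 pivots among 2 columns.
Every column is a pivot column, so the columns are linearly independent.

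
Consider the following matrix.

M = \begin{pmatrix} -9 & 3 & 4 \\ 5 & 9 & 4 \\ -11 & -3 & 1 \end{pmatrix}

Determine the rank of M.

Row reduce to echelon form.
R2 ← R2 + (5/9)·R1: [0, 32/3, 56/9]
R3 ← R3 − (11/9)·R1: [0, -20/3, -35/9]
R3 ← R3 + (5/8)·R2: [0, 0, 0]
Echelon form has 2 nonzero rows, so rank(M) = 2.

2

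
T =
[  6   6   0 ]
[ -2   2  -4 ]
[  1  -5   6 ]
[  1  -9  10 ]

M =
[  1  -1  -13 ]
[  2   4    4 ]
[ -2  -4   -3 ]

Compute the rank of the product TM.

2

First compute TM:
[[ 18,  18, -54],
 [ 10,  26,  46],
 [-21, -45, -51],
 [-37, -77, -79]]
Now row reduce the product.
R2 ← R2 − (5/9)·R1: [0, 16, 76]
R3 ← R3 + (7/6)·R1: [0, -24, -114]
R4 ← R4 + (37/18)·R1: [0, -40, -190]
R3 ← R3 + (3/2)·R2: [0, 0, 0]
R4 ← R4 + (5/2)·R2: [0, 0, 0]
2 nonzero rows, so rank(TM) = 2.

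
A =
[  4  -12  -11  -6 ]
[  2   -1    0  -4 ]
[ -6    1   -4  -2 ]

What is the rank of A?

3

Row reduce to echelon form.
R2 ← R2 − (1/2)·R1: [0, 5, 11/2, -1]
R3 ← R3 + (3/2)·R1: [0, -17, -41/2, -11]
R3 ← R3 + (17/5)·R2: [0, 0, -9/5, -72/5]
Echelon form has 3 nonzero rows, so rank(A) = 3.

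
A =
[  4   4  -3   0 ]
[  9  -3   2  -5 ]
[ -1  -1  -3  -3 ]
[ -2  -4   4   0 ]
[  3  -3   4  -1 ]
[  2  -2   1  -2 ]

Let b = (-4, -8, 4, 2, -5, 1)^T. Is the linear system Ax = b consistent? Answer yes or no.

no

Row reduce the augmented matrix [A | b].
R2 ← R2 − (9/4)·R1: [0, -12, 35/4, -5, 1]
R3 ← R3 + (1/4)·R1: [0, 0, -15/4, -3, 3]
R4 ← R4 + (1/2)·R1: [0, -2, 5/2, 0, 0]
R5 ← R5 − (3/4)·R1: [0, -6, 25/4, -1, -2]
R6 ← R6 − (1/2)·R1: [0, -4, 5/2, -2, 3]
R4 ← R4 − (1/6)·R2: [0, 0, 25/24, 5/6, -1/6]
R5 ← R5 − (1/2)·R2: [0, 0, 15/8, 3/2, -5/2]
R6 ← R6 − (1/3)·R2: [0, 0, -5/12, -1/3, 8/3]
R4 ← R4 + (5/18)·R3: [0, 0, 0, 0, 2/3]
R5 ← R5 + (1/2)·R3: [0, 0, 0, 0, -1]
R6 ← R6 − (1/9)·R3: [0, 0, 0, 0, 7/3]
R5 ← R5 + (3/2)·R4: [0, 0, 0, 0, 0]
R6 ← R6 − (7/2)·R4: [0, 0, 0, 0, 0]
The echelon form has 4 nonzero rows; the last pivot sits in the augmented column, so rank(A) = 3 but rank([A|b]) = 4.
Since the ranks differ, the system is inconsistent.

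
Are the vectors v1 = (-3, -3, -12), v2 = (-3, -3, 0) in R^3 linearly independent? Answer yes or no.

yes

Form the matrix with these vectors as rows and row reduce.
R2 ← R2 − R1: [0, 0, 12]
2 nonzero rows, so the 2 vectors span a space of dimension 2.
Since 2 = 2, the vectors are linearly independent.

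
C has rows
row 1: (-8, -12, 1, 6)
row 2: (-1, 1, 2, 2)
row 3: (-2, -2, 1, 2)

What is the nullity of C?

Row reduce to echelon form.
R2 ← R2 − (1/8)·R1: [0, 5/2, 15/8, 5/4]
R3 ← R3 − (1/4)·R1: [0, 1, 3/4, 1/2]
R3 ← R3 − (2/5)·R2: [0, 0, 0, 0]
2 nonzero rows, so rank(C) = 2.
C has 4 columns; by rank–nullity, nullity = 4 − 2 = 2.

2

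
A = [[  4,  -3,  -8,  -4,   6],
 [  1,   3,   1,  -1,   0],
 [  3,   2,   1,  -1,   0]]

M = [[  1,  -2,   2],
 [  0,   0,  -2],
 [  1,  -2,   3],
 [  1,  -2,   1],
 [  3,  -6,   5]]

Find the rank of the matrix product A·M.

2

First compute AM:
[[ 10, -20,  16],
 [  1,  -2,  -2],
 [  3,  -6,   4]]
Now row reduce the product.
R2 ← R2 − (1/10)·R1: [0, 0, -18/5]
R3 ← R3 − (3/10)·R1: [0, 0, -4/5]
R3 ← R3 − (2/9)·R2: [0, 0, 0]
2 nonzero rows, so rank(AM) = 2.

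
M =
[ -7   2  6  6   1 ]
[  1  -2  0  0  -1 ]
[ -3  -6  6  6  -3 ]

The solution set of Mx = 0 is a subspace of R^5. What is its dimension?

Row reduce to echelon form.
R2 ← R2 + (1/7)·R1: [0, -12/7, 6/7, 6/7, -6/7]
R3 ← R3 − (3/7)·R1: [0, -48/7, 24/7, 24/7, -24/7]
R3 ← R3 − (4)·R2: [0, 0, 0, 0, 0]
2 nonzero rows, so rank(M) = 2.
M has 5 columns; by rank–nullity, nullity = 5 − 2 = 3.

3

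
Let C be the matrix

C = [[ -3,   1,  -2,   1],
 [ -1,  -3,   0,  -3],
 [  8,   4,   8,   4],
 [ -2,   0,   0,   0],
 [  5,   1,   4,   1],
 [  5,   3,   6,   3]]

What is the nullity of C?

Row reduce to echelon form.
R2 ← R2 − (1/3)·R1: [0, -10/3, 2/3, -10/3]
R3 ← R3 + (8/3)·R1: [0, 20/3, 8/3, 20/3]
R4 ← R4 − (2/3)·R1: [0, -2/3, 4/3, -2/3]
R5 ← R5 + (5/3)·R1: [0, 8/3, 2/3, 8/3]
R6 ← R6 + (5/3)·R1: [0, 14/3, 8/3, 14/3]
R3 ← R3 + (2)·R2: [0, 0, 4, 0]
R4 ← R4 − (1/5)·R2: [0, 0, 6/5, 0]
R5 ← R5 + (4/5)·R2: [0, 0, 6/5, 0]
R6 ← R6 + (7/5)·R2: [0, 0, 18/5, 0]
R4 ← R4 − (3/10)·R3: [0, 0, 0, 0]
R5 ← R5 − (3/10)·R3: [0, 0, 0, 0]
R6 ← R6 − (9/10)·R3: [0, 0, 0, 0]
3 nonzero rows, so rank(C) = 3.
C has 4 columns; by rank–nullity, nullity = 4 − 3 = 1.

1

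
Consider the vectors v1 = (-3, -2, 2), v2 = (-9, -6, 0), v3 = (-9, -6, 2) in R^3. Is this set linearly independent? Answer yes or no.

Form the matrix with these vectors as rows and row reduce.
R2 ← R2 − (3)·R1: [0, 0, -6]
R3 ← R3 − (3)·R1: [0, 0, -4]
R3 ← R3 − (2/3)·R2: [0, 0, 0]
2 nonzero rows, so the 3 vectors span a space of dimension 2.
Since 2 < 3, the vectors are linearly dependent.

no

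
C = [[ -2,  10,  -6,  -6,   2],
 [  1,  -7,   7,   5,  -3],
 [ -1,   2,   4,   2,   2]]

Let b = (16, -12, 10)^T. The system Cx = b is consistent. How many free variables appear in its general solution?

Row reduce the augmented matrix [C | b].
R2 ← R2 + (1/2)·R1: [0, -2, 4, 2, -2, -4]
R3 ← R3 − (1/2)·R1: [0, -3, 7, 5, 1, 2]
R3 ← R3 − (3/2)·R2: [0, 0, 1, 2, 4, 8]
The echelon form has 3 nonzero rows, and every pivot lies in the first 5 columns, so rank(C) = rank([C|b]) = 3.
The system is consistent.
Free variables = (unknowns) − (rank) = 5 − 3 = 2.

2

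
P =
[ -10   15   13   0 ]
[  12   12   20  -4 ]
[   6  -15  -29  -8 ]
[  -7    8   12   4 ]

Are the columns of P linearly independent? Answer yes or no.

no

Row reduce P to echelon form.
R2 ← R2 + (6/5)·R1: [0, 30, 178/5, -4]
R3 ← R3 + (3/5)·R1: [0, -6, -106/5, -8]
R4 ← R4 − (7/10)·R1: [0, -5/2, 29/10, 4]
R3 ← R3 + (1/5)·R2: [0, 0, -352/25, -44/5]
R4 ← R4 + (1/12)·R2: [0, 0, 88/15, 11/3]
R4 ← R4 + (5/12)·R3: [0, 0, 0, 0]
3 pivots among 4 columns.
Only 3 < 4 pivot columns, so the columns are linearly dependent.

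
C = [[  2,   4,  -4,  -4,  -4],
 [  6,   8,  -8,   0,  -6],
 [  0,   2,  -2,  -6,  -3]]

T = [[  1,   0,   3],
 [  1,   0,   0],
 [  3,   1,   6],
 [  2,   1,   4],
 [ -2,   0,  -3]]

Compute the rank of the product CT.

2

First compute CT:
[[ -6,  -8, -22],
 [  2,  -8, -12],
 [-10,  -8, -27]]
Now row reduce the product.
R2 ← R2 + (1/3)·R1: [0, -32/3, -58/3]
R3 ← R3 − (5/3)·R1: [0, 16/3, 29/3]
R3 ← R3 + (1/2)·R2: [0, 0, 0]
2 nonzero rows, so rank(CT) = 2.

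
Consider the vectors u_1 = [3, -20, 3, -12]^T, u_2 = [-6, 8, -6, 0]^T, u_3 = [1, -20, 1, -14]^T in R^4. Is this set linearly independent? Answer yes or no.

Form the matrix with these vectors as rows and row reduce.
R2 ← R2 + (2)·R1: [0, -32, 0, -24]
R3 ← R3 − (1/3)·R1: [0, -40/3, 0, -10]
R3 ← R3 − (5/12)·R2: [0, 0, 0, 0]
2 nonzero rows, so the 3 vectors span a space of dimension 2.
Since 2 < 3, the vectors are linearly dependent.

no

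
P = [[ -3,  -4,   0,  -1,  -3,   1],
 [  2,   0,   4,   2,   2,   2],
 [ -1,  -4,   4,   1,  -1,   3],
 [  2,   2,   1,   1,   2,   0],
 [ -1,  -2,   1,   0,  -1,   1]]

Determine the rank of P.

Row reduce to echelon form.
R2 ← R2 + (2/3)·R1: [0, -8/3, 4, 4/3, 0, 8/3]
R3 ← R3 − (1/3)·R1: [0, -8/3, 4, 4/3, 0, 8/3]
R4 ← R4 + (2/3)·R1: [0, -2/3, 1, 1/3, 0, 2/3]
R5 ← R5 − (1/3)·R1: [0, -2/3, 1, 1/3, 0, 2/3]
R3 ← R3 − R2: [0, 0, 0, 0, 0, 0]
R4 ← R4 − (1/4)·R2: [0, 0, 0, 0, 0, 0]
R5 ← R5 − (1/4)·R2: [0, 0, 0, 0, 0, 0]
Echelon form has 2 nonzero rows, so rank(P) = 2.

2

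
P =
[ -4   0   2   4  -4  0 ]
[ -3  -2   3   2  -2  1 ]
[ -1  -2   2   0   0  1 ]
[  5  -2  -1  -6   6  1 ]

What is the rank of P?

Row reduce to echelon form.
R2 ← R2 − (3/4)·R1: [0, -2, 3/2, -1, 1, 1]
R3 ← R3 − (1/4)·R1: [0, -2, 3/2, -1, 1, 1]
R4 ← R4 + (5/4)·R1: [0, -2, 3/2, -1, 1, 1]
R3 ← R3 − R2: [0, 0, 0, 0, 0, 0]
R4 ← R4 − R2: [0, 0, 0, 0, 0, 0]
Echelon form has 2 nonzero rows, so rank(P) = 2.

2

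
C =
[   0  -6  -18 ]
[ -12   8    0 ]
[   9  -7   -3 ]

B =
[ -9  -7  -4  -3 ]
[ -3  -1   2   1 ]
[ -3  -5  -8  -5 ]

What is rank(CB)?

2

First compute CB:
[[ 72,  96, 132,  84],
 [ 84,  76,  64,  44],
 [-51, -41, -26, -19]]
Now row reduce the product.
R2 ← R2 − (7/6)·R1: [0, -36, -90, -54]
R3 ← R3 + (17/24)·R1: [0, 27, 135/2, 81/2]
R3 ← R3 + (3/4)·R2: [0, 0, 0, 0]
2 nonzero rows, so rank(CB) = 2.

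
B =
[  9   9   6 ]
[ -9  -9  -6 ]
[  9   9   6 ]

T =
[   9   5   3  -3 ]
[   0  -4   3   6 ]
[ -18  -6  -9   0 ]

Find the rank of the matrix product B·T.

1

First compute BT:
[[-27, -27,   0,  27],
 [ 27,  27,   0, -27],
 [-27, -27,   0,  27]]
Now row reduce the product.
R2 ← R2 + R1: [0, 0, 0, 0]
R3 ← R3 − R1: [0, 0, 0, 0]
1 nonzero row, so rank(BT) = 1.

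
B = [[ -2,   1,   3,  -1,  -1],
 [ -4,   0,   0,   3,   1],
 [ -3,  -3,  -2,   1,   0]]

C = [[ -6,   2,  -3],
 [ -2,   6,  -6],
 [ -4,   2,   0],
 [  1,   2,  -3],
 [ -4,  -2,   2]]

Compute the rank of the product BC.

First compute BC:
[[  1,   8,   1],
 [ 23,  -4,   5],
 [ 33, -26,  24]]
Now row reduce the product.
R2 ← R2 − (23)·R1: [0, -188, -18]
R3 ← R3 − (33)·R1: [0, -290, -9]
R3 ← R3 − (145/94)·R2: [0, 0, 882/47]
3 nonzero rows, so rank(BC) = 3.

3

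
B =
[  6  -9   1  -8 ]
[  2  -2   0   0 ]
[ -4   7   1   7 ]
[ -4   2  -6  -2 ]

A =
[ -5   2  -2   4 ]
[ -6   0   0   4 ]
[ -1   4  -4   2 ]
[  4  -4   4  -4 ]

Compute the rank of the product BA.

First compute BA:
[[ -9,  48, -48,  22],
 [  2,   4,  -4,   0],
 [  5, -32,  32, -14],
 [  6, -24,  24, -12]]
Now row reduce the product.
R2 ← R2 + (2/9)·R1: [0, 44/3, -44/3, 44/9]
R3 ← R3 + (5/9)·R1: [0, -16/3, 16/3, -16/9]
R4 ← R4 + (2/3)·R1: [0, 8, -8, 8/3]
R3 ← R3 + (4/11)·R2: [0, 0, 0, 0]
R4 ← R4 − (6/11)·R2: [0, 0, 0, 0]
2 nonzero rows, so rank(BA) = 2.

2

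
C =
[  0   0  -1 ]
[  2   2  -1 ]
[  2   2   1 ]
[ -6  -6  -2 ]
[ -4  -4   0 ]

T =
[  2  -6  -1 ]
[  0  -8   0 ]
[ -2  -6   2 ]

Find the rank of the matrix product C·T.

First compute CT:
[[  2,   6,  -2],
 [  6, -22,  -4],
 [  2, -34,   0],
 [ -8,  96,   2],
 [ -8,  56,   4]]
Now row reduce the product.
R2 ← R2 − (3)·R1: [0, -40, 2]
R3 ← R3 − R1: [0, -40, 2]
R4 ← R4 + (4)·R1: [0, 120, -6]
R5 ← R5 + (4)·R1: [0, 80, -4]
R3 ← R3 − R2: [0, 0, 0]
R4 ← R4 + (3)·R2: [0, 0, 0]
R5 ← R5 + (2)·R2: [0, 0, 0]
2 nonzero rows, so rank(CT) = 2.

2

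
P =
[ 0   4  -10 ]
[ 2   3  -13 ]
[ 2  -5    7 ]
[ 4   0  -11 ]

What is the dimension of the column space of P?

Row reduce to echelon form.
Swap R1 ↔ R2
R3 ← R3 − R1: [0, -8, 20]
R4 ← R4 − (2)·R1: [0, -6, 15]
R3 ← R3 + (2)·R2: [0, 0, 0]
R4 ← R4 + (3/2)·R2: [0, 0, 0]
Echelon form has 2 nonzero rows, so rank(P) = 2.
The column space has dimension equal to the rank: 2.

2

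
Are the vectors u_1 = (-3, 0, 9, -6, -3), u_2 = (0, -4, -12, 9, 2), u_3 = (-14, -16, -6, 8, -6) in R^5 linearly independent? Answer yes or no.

Form the matrix with these vectors as rows and row reduce.
R3 ← R3 − (14/3)·R1: [0, -16, -48, 36, 8]
R3 ← R3 − (4)·R2: [0, 0, 0, 0, 0]
2 nonzero rows, so the 3 vectors span a space of dimension 2.
Since 2 < 3, the vectors are linearly dependent.

no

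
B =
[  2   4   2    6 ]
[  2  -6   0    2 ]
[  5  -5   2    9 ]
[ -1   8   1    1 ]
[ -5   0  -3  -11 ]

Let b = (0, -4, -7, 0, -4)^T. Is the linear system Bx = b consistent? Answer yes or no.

no

Row reduce the augmented matrix [B | b].
R2 ← R2 − R1: [0, -10, -2, -4, -4]
R3 ← R3 − (5/2)·R1: [0, -15, -3, -6, -7]
R4 ← R4 + (1/2)·R1: [0, 10, 2, 4, 0]
R5 ← R5 + (5/2)·R1: [0, 10, 2, 4, -4]
R3 ← R3 − (3/2)·R2: [0, 0, 0, 0, -1]
R4 ← R4 + R2: [0, 0, 0, 0, -4]
R5 ← R5 + R2: [0, 0, 0, 0, -8]
R4 ← R4 − (4)·R3: [0, 0, 0, 0, 0]
R5 ← R5 − (8)·R3: [0, 0, 0, 0, 0]
The echelon form has 3 nonzero rows; the last pivot sits in the augmented column, so rank(B) = 2 but rank([B|b]) = 3.
Since the ranks differ, the system is inconsistent.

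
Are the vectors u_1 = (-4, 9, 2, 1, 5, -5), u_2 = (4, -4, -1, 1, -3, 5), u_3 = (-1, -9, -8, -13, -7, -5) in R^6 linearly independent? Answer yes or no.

yes

Form the matrix with these vectors as rows and row reduce.
R2 ← R2 + R1: [0, 5, 1, 2, 2, 0]
R3 ← R3 − (1/4)·R1: [0, -45/4, -17/2, -53/4, -33/4, -15/4]
R3 ← R3 + (9/4)·R2: [0, 0, -25/4, -35/4, -15/4, -15/4]
3 nonzero rows, so the 3 vectors span a space of dimension 3.
Since 3 = 3, the vectors are linearly independent.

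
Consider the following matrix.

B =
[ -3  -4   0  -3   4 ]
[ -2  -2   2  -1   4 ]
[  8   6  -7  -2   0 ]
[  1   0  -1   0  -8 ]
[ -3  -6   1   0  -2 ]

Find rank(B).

Row reduce to echelon form.
R2 ← R2 − (2/3)·R1: [0, 2/3, 2, 1, 4/3]
R3 ← R3 + (8/3)·R1: [0, -14/3, -7, -10, 32/3]
R4 ← R4 + (1/3)·R1: [0, -4/3, -1, -1, -20/3]
R5 ← R5 − R1: [0, -2, 1, 3, -6]
R3 ← R3 + (7)·R2: [0, 0, 7, -3, 20]
R4 ← R4 + (2)·R2: [0, 0, 3, 1, -4]
R5 ← R5 + (3)·R2: [0, 0, 7, 6, -2]
R4 ← R4 − (3/7)·R3: [0, 0, 0, 16/7, -88/7]
R5 ← R5 − R3: [0, 0, 0, 9, -22]
R5 ← R5 − (63/16)·R4: [0, 0, 0, 0, 55/2]
Echelon form has 5 nonzero rows, so rank(B) = 5.

5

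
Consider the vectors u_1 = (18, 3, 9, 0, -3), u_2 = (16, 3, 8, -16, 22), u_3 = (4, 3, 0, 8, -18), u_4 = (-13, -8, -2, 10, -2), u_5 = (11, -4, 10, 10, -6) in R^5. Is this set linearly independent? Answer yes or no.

Form the matrix with these vectors as rows and row reduce.
R2 ← R2 − (8/9)·R1: [0, 1/3, 0, -16, 74/3]
R3 ← R3 − (2/9)·R1: [0, 7/3, -2, 8, -52/3]
R4 ← R4 + (13/18)·R1: [0, -35/6, 9/2, 10, -25/6]
R5 ← R5 − (11/18)·R1: [0, -35/6, 9/2, 10, -25/6]
R3 ← R3 − (7)·R2: [0, 0, -2, 120, -190]
R4 ← R4 + (35/2)·R2: [0, 0, 9/2, -270, 855/2]
R5 ← R5 + (35/2)·R2: [0, 0, 9/2, -270, 855/2]
R4 ← R4 + (9/4)·R3: [0, 0, 0, 0, 0]
R5 ← R5 + (9/4)·R3: [0, 0, 0, 0, 0]
3 nonzero rows, so the 5 vectors span a space of dimension 3.
Since 3 < 5, the vectors are linearly dependent.

no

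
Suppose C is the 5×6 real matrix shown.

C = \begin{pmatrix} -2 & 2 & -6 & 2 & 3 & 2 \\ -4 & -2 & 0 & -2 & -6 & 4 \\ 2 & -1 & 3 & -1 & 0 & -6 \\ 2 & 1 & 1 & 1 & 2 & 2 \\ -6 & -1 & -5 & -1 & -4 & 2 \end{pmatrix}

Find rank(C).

3

Row reduce to echelon form.
R2 ← R2 − (2)·R1: [0, -6, 12, -6, -12, 0]
R3 ← R3 + R1: [0, 1, -3, 1, 3, -4]
R4 ← R4 + R1: [0, 3, -5, 3, 5, 4]
R5 ← R5 − (3)·R1: [0, -7, 13, -7, -13, -4]
R3 ← R3 + (1/6)·R2: [0, 0, -1, 0, 1, -4]
R4 ← R4 + (1/2)·R2: [0, 0, 1, 0, -1, 4]
R5 ← R5 − (7/6)·R2: [0, 0, -1, 0, 1, -4]
R4 ← R4 + R3: [0, 0, 0, 0, 0, 0]
R5 ← R5 − R3: [0, 0, 0, 0, 0, 0]
Echelon form has 3 nonzero rows, so rank(C) = 3.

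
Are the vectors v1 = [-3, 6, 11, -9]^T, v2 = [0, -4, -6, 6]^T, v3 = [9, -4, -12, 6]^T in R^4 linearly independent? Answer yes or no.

Form the matrix with these vectors as rows and row reduce.
R3 ← R3 + (3)·R1: [0, 14, 21, -21]
R3 ← R3 + (7/2)·R2: [0, 0, 0, 0]
2 nonzero rows, so the 3 vectors span a space of dimension 2.
Since 2 < 3, the vectors are linearly dependent.

no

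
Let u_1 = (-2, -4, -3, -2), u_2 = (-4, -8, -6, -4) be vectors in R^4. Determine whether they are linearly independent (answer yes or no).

no

Form the matrix with these vectors as rows and row reduce.
R2 ← R2 − (2)·R1: [0, 0, 0, 0]
1 nonzero row, so the 2 vectors span a space of dimension 1.
Since 1 < 2, the vectors are linearly dependent.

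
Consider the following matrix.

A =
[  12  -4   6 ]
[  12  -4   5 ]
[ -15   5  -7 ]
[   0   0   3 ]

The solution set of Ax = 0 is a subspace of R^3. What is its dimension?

Row reduce to echelon form.
R2 ← R2 − R1: [0, 0, -1]
R3 ← R3 + (5/4)·R1: [0, 0, 1/2]
R3 ← R3 + (1/2)·R2: [0, 0, 0]
R4 ← R4 + (3)·R2: [0, 0, 0]
2 nonzero rows, so rank(A) = 2.
A has 3 columns; by rank–nullity, nullity = 3 − 2 = 1.

1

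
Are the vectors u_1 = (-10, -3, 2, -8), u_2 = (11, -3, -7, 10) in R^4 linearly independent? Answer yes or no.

Form the matrix with these vectors as rows and row reduce.
R2 ← R2 + (11/10)·R1: [0, -63/10, -24/5, 6/5]
2 nonzero rows, so the 2 vectors span a space of dimension 2.
Since 2 = 2, the vectors are linearly independent.

yes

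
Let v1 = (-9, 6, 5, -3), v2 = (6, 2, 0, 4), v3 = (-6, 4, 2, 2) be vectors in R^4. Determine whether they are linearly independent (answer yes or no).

Form the matrix with these vectors as rows and row reduce.
R2 ← R2 + (2/3)·R1: [0, 6, 10/3, 2]
R3 ← R3 − (2/3)·R1: [0, 0, -4/3, 4]
3 nonzero rows, so the 3 vectors span a space of dimension 3.
Since 3 = 3, the vectors are linearly independent.

yes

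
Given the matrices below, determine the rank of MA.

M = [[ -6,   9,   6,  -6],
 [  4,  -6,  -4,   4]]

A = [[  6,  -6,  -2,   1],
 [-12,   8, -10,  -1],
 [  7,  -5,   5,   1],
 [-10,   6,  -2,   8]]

1

First compute MA:
[[-42,  42, -36, -57],
 [ 28, -28,  24,  38]]
Now row reduce the product.
R2 ← R2 + (2/3)·R1: [0, 0, 0, 0]
1 nonzero row, so rank(MA) = 1.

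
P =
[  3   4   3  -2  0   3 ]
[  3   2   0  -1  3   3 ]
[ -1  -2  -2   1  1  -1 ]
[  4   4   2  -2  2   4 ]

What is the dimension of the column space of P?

2

Row reduce to echelon form.
R2 ← R2 − R1: [0, -2, -3, 1, 3, 0]
R3 ← R3 + (1/3)·R1: [0, -2/3, -1, 1/3, 1, 0]
R4 ← R4 − (4/3)·R1: [0, -4/3, -2, 2/3, 2, 0]
R3 ← R3 − (1/3)·R2: [0, 0, 0, 0, 0, 0]
R4 ← R4 − (2/3)·R2: [0, 0, 0, 0, 0, 0]
Echelon form has 2 nonzero rows, so rank(P) = 2.
The column space has dimension equal to the rank: 2.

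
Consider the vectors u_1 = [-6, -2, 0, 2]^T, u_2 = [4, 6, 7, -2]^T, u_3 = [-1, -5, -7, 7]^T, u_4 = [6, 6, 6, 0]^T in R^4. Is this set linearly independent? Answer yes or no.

no

Form the matrix with these vectors as rows and row reduce.
R2 ← R2 + (2/3)·R1: [0, 14/3, 7, -2/3]
R3 ← R3 − (1/6)·R1: [0, -14/3, -7, 20/3]
R4 ← R4 + R1: [0, 4, 6, 2]
R3 ← R3 + R2: [0, 0, 0, 6]
R4 ← R4 − (6/7)·R2: [0, 0, 0, 18/7]
R4 ← R4 − (3/7)·R3: [0, 0, 0, 0]
3 nonzero rows, so the 4 vectors span a space of dimension 3.
Since 3 < 4, the vectors are linearly dependent.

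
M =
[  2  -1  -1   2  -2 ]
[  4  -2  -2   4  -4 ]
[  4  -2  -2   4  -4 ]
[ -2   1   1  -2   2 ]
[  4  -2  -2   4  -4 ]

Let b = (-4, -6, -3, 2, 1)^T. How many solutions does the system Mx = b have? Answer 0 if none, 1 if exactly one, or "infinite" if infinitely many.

Row reduce the augmented matrix [M | b].
R2 ← R2 − (2)·R1: [0, 0, 0, 0, 0, 2]
R3 ← R3 − (2)·R1: [0, 0, 0, 0, 0, 5]
R4 ← R4 + R1: [0, 0, 0, 0, 0, -2]
R5 ← R5 − (2)·R1: [0, 0, 0, 0, 0, 9]
R3 ← R3 − (5/2)·R2: [0, 0, 0, 0, 0, 0]
R4 ← R4 + R2: [0, 0, 0, 0, 0, 0]
R5 ← R5 − (9/2)·R2: [0, 0, 0, 0, 0, 0]
The echelon form has 2 nonzero rows; the last pivot sits in the augmented column, so rank(M) = 1 but rank([M|b]) = 2.
Since the ranks differ, the system is inconsistent.
It has no solutions.

0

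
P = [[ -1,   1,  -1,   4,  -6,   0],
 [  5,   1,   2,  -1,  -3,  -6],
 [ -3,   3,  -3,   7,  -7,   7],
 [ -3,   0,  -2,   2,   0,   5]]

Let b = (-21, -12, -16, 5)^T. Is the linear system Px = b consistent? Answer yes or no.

yes

Row reduce the augmented matrix [P | b].
R2 ← R2 + (5)·R1: [0, 6, -3, 19, -33, -6, -117]
R3 ← R3 − (3)·R1: [0, 0, 0, -5, 11, 7, 47]
R4 ← R4 − (3)·R1: [0, -3, 1, -10, 18, 5, 68]
R4 ← R4 + (1/2)·R2: [0, 0, -1/2, -1/2, 3/2, 2, 19/2]
Swap R3 ↔ R4
The echelon form has 4 nonzero rows, and every pivot lies in the first 6 columns, so rank(P) = rank([P|b]) = 4.
The system is consistent.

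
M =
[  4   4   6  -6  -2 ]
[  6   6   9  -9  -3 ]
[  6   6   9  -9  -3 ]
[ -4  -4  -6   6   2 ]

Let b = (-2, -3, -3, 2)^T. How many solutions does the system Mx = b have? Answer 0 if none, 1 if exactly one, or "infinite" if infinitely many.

Row reduce the augmented matrix [M | b].
R2 ← R2 − (3/2)·R1: [0, 0, 0, 0, 0, 0]
R3 ← R3 − (3/2)·R1: [0, 0, 0, 0, 0, 0]
R4 ← R4 + R1: [0, 0, 0, 0, 0, 0]
The echelon form has 1 nonzero rows, and every pivot lies in the first 5 columns, so rank(M) = rank([M|b]) = 1.
The system is consistent.
rank = 1 < 5 unknowns, so there are infinitely many solutions.

infinite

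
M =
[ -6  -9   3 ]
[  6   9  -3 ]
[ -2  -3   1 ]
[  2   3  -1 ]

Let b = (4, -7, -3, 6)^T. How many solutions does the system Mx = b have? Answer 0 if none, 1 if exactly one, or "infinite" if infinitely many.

Row reduce the augmented matrix [M | b].
R2 ← R2 + R1: [0, 0, 0, -3]
R3 ← R3 − (1/3)·R1: [0, 0, 0, -13/3]
R4 ← R4 + (1/3)·R1: [0, 0, 0, 22/3]
R3 ← R3 − (13/9)·R2: [0, 0, 0, 0]
R4 ← R4 + (22/9)·R2: [0, 0, 0, 0]
The echelon form has 2 nonzero rows; the last pivot sits in the augmented column, so rank(M) = 1 but rank([M|b]) = 2.
Since the ranks differ, the system is inconsistent.
It has no solutions.

0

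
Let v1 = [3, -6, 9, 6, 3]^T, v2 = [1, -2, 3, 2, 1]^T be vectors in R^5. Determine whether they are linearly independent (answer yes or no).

Form the matrix with these vectors as rows and row reduce.
R2 ← R2 − (1/3)·R1: [0, 0, 0, 0, 0]
1 nonzero row, so the 2 vectors span a space of dimension 1.
Since 1 < 2, the vectors are linearly dependent.

no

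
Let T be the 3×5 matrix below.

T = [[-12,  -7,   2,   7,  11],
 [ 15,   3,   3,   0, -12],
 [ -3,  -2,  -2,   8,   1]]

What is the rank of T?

Row reduce to echelon form.
R2 ← R2 + (5/4)·R1: [0, -23/4, 11/2, 35/4, 7/4]
R3 ← R3 − (1/4)·R1: [0, -1/4, -5/2, 25/4, -7/4]
R3 ← R3 − (1/23)·R2: [0, 0, -63/23, 135/23, -42/23]
Echelon form has 3 nonzero rows, so rank(T) = 3.

3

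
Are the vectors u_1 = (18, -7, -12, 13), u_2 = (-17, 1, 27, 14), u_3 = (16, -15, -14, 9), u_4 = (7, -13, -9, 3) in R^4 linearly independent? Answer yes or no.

Form the matrix with these vectors as rows and row reduce.
R2 ← R2 + (17/18)·R1: [0, -101/18, 47/3, 473/18]
R3 ← R3 − (8/9)·R1: [0, -79/9, -10/3, -23/9]
R4 ← R4 − (7/18)·R1: [0, -185/18, -13/3, -37/18]
R3 ← R3 − (158/101)·R2: [0, 0, -2812/101, -4410/101]
R4 ← R4 − (185/101)·R2: [0, 0, -3336/101, -5069/101]
R4 ← R4 − (834/703)·R3: [0, 0, 0, 1133/703]
4 nonzero rows, so the 4 vectors span a space of dimension 4.
Since 4 = 4, the vectors are linearly independent.

yes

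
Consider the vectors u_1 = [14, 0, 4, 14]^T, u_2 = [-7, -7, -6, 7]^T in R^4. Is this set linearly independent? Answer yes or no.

Form the matrix with these vectors as rows and row reduce.
R2 ← R2 + (1/2)·R1: [0, -7, -4, 14]
2 nonzero rows, so the 2 vectors span a space of dimension 2.
Since 2 = 2, the vectors are linearly independent.

yes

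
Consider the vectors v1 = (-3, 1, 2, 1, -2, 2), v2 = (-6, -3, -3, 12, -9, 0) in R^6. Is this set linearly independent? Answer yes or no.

yes

Form the matrix with these vectors as rows and row reduce.
R2 ← R2 − (2)·R1: [0, -5, -7, 10, -5, -4]
2 nonzero rows, so the 2 vectors span a space of dimension 2.
Since 2 = 2, the vectors are linearly independent.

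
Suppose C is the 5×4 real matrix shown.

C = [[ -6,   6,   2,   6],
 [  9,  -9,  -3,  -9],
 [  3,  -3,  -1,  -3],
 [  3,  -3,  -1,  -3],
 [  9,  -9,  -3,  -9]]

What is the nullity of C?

3

Row reduce to echelon form.
R2 ← R2 + (3/2)·R1: [0, 0, 0, 0]
R3 ← R3 + (1/2)·R1: [0, 0, 0, 0]
R4 ← R4 + (1/2)·R1: [0, 0, 0, 0]
R5 ← R5 + (3/2)·R1: [0, 0, 0, 0]
1 nonzero row, so rank(C) = 1.
C has 4 columns; by rank–nullity, nullity = 4 − 1 = 3.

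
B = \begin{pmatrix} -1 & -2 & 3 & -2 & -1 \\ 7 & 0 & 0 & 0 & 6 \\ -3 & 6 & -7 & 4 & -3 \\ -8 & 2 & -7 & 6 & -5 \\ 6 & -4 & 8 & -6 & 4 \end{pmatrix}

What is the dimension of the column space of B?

Row reduce to echelon form.
R2 ← R2 + (7)·R1: [0, -14, 21, -14, -1]
R3 ← R3 − (3)·R1: [0, 12, -16, 10, 0]
R4 ← R4 − (8)·R1: [0, 18, -31, 22, 3]
R5 ← R5 + (6)·R1: [0, -16, 26, -18, -2]
R3 ← R3 + (6/7)·R2: [0, 0, 2, -2, -6/7]
R4 ← R4 + (9/7)·R2: [0, 0, -4, 4, 12/7]
R5 ← R5 − (8/7)·R2: [0, 0, 2, -2, -6/7]
R4 ← R4 + (2)·R3: [0, 0, 0, 0, 0]
R5 ← R5 − R3: [0, 0, 0, 0, 0]
Echelon form has 3 nonzero rows, so rank(B) = 3.
The column space has dimension equal to the rank: 3.

3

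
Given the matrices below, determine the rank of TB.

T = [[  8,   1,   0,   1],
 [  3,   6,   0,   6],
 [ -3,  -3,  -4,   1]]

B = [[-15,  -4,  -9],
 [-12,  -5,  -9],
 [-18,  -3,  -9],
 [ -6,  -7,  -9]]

First compute TB:
[[-138, -44, -90],
 [-153, -84, -135],
 [147,  32,  81]]
Now row reduce the product.
R2 ← R2 − (51/46)·R1: [0, -810/23, -810/23]
R3 ← R3 + (49/46)·R1: [0, -342/23, -342/23]
R3 ← R3 − (19/45)·R2: [0, 0, 0]
2 nonzero rows, so rank(TB) = 2.

2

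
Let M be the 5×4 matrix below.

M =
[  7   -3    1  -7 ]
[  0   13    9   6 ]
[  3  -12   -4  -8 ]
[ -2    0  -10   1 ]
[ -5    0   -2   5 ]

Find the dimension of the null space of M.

Row reduce to echelon form.
R3 ← R3 − (3/7)·R1: [0, -75/7, -31/7, -5]
R4 ← R4 + (2/7)·R1: [0, -6/7, -68/7, -1]
R5 ← R5 + (5/7)·R1: [0, -15/7, -9/7, 0]
R3 ← R3 + (75/91)·R2: [0, 0, 272/91, -5/91]
R4 ← R4 + (6/91)·R2: [0, 0, -830/91, -55/91]
R5 ← R5 + (15/91)·R2: [0, 0, 18/91, 90/91]
R4 ← R4 + (415/136)·R3: [0, 0, 0, -105/136]
R5 ← R5 − (9/136)·R3: [0, 0, 0, 135/136]
R5 ← R5 + (9/7)·R4: [0, 0, 0, 0]
4 nonzero rows, so rank(M) = 4.
M has 4 columns; by rank–nullity, nullity = 4 − 4 = 0.

0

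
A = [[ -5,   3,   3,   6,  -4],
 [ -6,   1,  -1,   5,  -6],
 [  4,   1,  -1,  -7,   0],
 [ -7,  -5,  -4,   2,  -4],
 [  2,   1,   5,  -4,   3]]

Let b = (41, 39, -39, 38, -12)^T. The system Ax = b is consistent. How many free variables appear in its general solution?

1

Row reduce the augmented matrix [A | b].
R2 ← R2 − (6/5)·R1: [0, -13/5, -23/5, -11/5, -6/5, -51/5]
R3 ← R3 + (4/5)·R1: [0, 17/5, 7/5, -11/5, -16/5, -31/5]
R4 ← R4 − (7/5)·R1: [0, -46/5, -41/5, -32/5, 8/5, -97/5]
R5 ← R5 + (2/5)·R1: [0, 11/5, 31/5, -8/5, 7/5, 22/5]
R3 ← R3 + (17/13)·R2: [0, 0, -60/13, -66/13, -62/13, -254/13]
R4 ← R4 − (46/13)·R2: [0, 0, 105/13, 18/13, 76/13, 217/13]
R5 ← R5 + (11/13)·R2: [0, 0, 30/13, -45/13, 5/13, -55/13]
R4 ← R4 + (7/4)·R3: [0, 0, 0, -15/2, -5/2, -35/2]
R5 ← R5 + (1/2)·R3: [0, 0, 0, -6, -2, -14]
R5 ← R5 − (4/5)·R4: [0, 0, 0, 0, 0, 0]
The echelon form has 4 nonzero rows, and every pivot lies in the first 5 columns, so rank(A) = rank([A|b]) = 4.
The system is consistent.
Free variables = (unknowns) − (rank) = 5 − 4 = 1.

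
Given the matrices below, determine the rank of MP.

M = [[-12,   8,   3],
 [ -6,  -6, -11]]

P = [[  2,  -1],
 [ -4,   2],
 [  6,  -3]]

1

First compute MP:
[[-38,  19],
 [-54,  27]]
Now row reduce the product.
R2 ← R2 − (27/19)·R1: [0, 0]
1 nonzero row, so rank(MP) = 1.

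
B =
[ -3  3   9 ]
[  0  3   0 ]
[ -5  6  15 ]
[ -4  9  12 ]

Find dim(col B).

Row reduce to echelon form.
R3 ← R3 − (5/3)·R1: [0, 1, 0]
R4 ← R4 − (4/3)·R1: [0, 5, 0]
R3 ← R3 − (1/3)·R2: [0, 0, 0]
R4 ← R4 − (5/3)·R2: [0, 0, 0]
Echelon form has 2 nonzero rows, so rank(B) = 2.
The column space has dimension equal to the rank: 2.

2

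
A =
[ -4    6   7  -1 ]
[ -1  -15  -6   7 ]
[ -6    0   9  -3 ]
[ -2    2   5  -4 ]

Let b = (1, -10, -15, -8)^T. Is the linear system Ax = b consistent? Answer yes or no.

Row reduce the augmented matrix [A | b].
R2 ← R2 − (1/4)·R1: [0, -33/2, -31/4, 29/4, -41/4]
R3 ← R3 − (3/2)·R1: [0, -9, -3/2, -3/2, -33/2]
R4 ← R4 − (1/2)·R1: [0, -1, 3/2, -7/2, -17/2]
R3 ← R3 − (6/11)·R2: [0, 0, 30/11, -60/11, -120/11]
R4 ← R4 − (2/33)·R2: [0, 0, 65/33, -130/33, -260/33]
R4 ← R4 − (13/18)·R3: [0, 0, 0, 0, 0]
The echelon form has 3 nonzero rows, and every pivot lies in the first 4 columns, so rank(A) = rank([A|b]) = 3.
The system is consistent.

yes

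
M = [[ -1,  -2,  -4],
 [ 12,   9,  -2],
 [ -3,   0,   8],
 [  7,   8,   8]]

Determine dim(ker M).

Row reduce to echelon form.
R2 ← R2 + (12)·R1: [0, -15, -50]
R3 ← R3 − (3)·R1: [0, 6, 20]
R4 ← R4 + (7)·R1: [0, -6, -20]
R3 ← R3 + (2/5)·R2: [0, 0, 0]
R4 ← R4 − (2/5)·R2: [0, 0, 0]
2 nonzero rows, so rank(M) = 2.
M has 3 columns; by rank–nullity, nullity = 3 − 2 = 1.

1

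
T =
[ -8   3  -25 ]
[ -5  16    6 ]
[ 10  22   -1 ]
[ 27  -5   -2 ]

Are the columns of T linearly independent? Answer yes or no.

yes

Row reduce T to echelon form.
R2 ← R2 − (5/8)·R1: [0, 113/8, 173/8]
R3 ← R3 + (5/4)·R1: [0, 103/4, -129/4]
R4 ← R4 + (27/8)·R1: [0, 41/8, -691/8]
R3 ← R3 − (206/113)·R2: [0, 0, -8099/113]
R4 ← R4 − (41/113)·R2: [0, 0, -10647/113]
R4 ← R4 − (117/89)·R3: [0, 0, 0]
3 pivots among 3 columns.
Every column is a pivot column, so the columns are linearly independent.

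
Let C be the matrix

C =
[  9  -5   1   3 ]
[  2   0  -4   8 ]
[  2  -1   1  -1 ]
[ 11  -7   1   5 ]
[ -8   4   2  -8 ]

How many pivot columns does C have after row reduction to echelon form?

Row reduce to echelon form.
R2 ← R2 − (2/9)·R1: [0, 10/9, -38/9, 22/3]
R3 ← R3 − (2/9)·R1: [0, 1/9, 7/9, -5/3]
R4 ← R4 − (11/9)·R1: [0, -8/9, -2/9, 4/3]
R5 ← R5 + (8/9)·R1: [0, -4/9, 26/9, -16/3]
R3 ← R3 − (1/10)·R2: [0, 0, 6/5, -12/5]
R4 ← R4 + (4/5)·R2: [0, 0, -18/5, 36/5]
R5 ← R5 + (2/5)·R2: [0, 0, 6/5, -12/5]
R4 ← R4 + (3)·R3: [0, 0, 0, 0]
R5 ← R5 − R3: [0, 0, 0, 0]
Echelon form has 3 nonzero rows, so rank(C) = 3.
Each nonzero row contributes one pivot column: 3 pivot columns.

3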